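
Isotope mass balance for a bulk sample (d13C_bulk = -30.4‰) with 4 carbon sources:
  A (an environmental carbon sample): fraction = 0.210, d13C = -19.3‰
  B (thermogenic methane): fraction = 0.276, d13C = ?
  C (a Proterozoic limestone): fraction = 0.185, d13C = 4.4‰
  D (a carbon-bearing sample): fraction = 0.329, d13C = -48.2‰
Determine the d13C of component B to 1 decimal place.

-41.0‰

Isotope mass balance: δ_bulk = Σ fᵢ·δᵢ.
-30.4 = 0.210×(-19.3) + 0.276×δ_B + 0.185×(4.4) + 0.329×(-48.2)
0.276·δ_B = -30.4 − (-19.097) = -11.303
δ_B = -11.303 / 0.276 = -40.95‰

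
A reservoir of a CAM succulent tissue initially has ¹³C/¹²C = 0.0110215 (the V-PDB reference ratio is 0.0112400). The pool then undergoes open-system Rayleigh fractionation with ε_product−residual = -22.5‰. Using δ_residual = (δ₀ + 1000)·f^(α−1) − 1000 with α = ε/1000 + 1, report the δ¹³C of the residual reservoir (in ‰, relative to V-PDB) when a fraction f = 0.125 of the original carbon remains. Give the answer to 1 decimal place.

δ₀ = (0.0110215/0.0112400 − 1)×1000 = (0.980560 − 1)×1000 = -19.440‰
α − 1 = ε/1000 = -0.0225
f^(α−1) = 0.125^(-0.0225) = 1.047899
δ_res = (-19.440 + 1000) × 1.047899 − 1000 = 1027.529 − 1000 = 27.53‰

27.5‰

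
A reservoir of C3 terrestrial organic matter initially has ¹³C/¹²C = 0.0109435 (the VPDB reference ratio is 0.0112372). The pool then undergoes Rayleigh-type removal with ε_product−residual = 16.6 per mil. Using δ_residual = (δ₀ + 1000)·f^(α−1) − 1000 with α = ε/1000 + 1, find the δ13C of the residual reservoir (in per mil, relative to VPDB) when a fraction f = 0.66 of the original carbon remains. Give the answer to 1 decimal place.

-32.8 per mil

δ₀ = (0.0109435/0.0112372 − 1)×1000 = (0.973864 − 1)×1000 = -26.136 per mil
α − 1 = ε/1000 = 0.0166
f^(α−1) = 0.66^(0.0166) = 0.993126
δ_res = (-26.136 + 1000) × 0.993126 − 1000 = 967.169 − 1000 = -32.83 per mil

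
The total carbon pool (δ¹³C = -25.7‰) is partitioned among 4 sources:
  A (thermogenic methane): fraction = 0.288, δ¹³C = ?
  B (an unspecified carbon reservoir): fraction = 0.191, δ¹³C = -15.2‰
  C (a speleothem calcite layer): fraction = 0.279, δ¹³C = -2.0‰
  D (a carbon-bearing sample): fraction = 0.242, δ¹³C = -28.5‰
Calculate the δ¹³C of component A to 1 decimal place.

-53.3‰

Isotope mass balance: δ_bulk = Σ fᵢ·δᵢ.
-25.7 = 0.288×δ_A + 0.191×(-15.2) + 0.279×(-2.0) + 0.242×(-28.5)
0.288·δ_A = -25.7 − (-10.358) = -15.342
δ_A = -15.342 / 0.288 = -53.27‰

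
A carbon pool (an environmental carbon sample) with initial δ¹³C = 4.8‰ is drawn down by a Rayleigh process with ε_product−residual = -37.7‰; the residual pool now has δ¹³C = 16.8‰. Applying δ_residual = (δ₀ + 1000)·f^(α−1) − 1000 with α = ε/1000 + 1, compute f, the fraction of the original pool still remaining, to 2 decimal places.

α − 1 = ε/1000 = -0.0377
(δ_res + 1000)/(δ₀ + 1000) = (16.8 + 1000)/(4.8 + 1000) = 1016.8/1004.8 = 1.011943
f = 1.011943^(1/-0.0377) = exp(ln(1.011943)/-0.0377) = exp(0.01187/-0.0377)
f = exp(-0.3149) = 0.7299

0.73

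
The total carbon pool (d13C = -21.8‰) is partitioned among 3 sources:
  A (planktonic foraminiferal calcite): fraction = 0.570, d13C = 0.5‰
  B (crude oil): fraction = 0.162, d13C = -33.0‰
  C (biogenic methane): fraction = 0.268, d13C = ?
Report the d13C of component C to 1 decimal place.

-62.5‰

Isotope mass balance: δ_bulk = Σ fᵢ·δᵢ.
-21.8 = 0.570×(0.5) + 0.162×(-33.0) + 0.268×δ_C
0.268·δ_C = -21.8 − (-5.061) = -16.739
δ_C = -16.739 / 0.268 = -62.46‰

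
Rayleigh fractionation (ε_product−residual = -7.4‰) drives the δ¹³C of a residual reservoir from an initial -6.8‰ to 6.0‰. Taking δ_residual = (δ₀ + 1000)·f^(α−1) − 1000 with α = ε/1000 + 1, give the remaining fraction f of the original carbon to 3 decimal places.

0.177

α − 1 = ε/1000 = -0.0074
(δ_res + 1000)/(δ₀ + 1000) = (6.0 + 1000)/(-6.8 + 1000) = 1006.0/993.2 = 1.012888
f = 1.012888^(1/-0.0074) = exp(ln(1.012888)/-0.0074) = exp(0.01281/-0.0074)
f = exp(-1.7304) = 0.1772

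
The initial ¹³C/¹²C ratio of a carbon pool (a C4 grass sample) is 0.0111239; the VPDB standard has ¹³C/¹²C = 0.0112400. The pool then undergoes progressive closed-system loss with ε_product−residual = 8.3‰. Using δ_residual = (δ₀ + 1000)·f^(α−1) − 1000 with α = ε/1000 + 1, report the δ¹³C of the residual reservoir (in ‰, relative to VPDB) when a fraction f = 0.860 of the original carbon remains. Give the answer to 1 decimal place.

δ₀ = (0.0111239/0.0112400 − 1)×1000 = (0.989671 − 1)×1000 = -10.329‰
α − 1 = ε/1000 = 0.0083
f^(α−1) = 0.860^(0.0083) = 0.998749
δ_res = (-10.329 + 1000) × 0.998749 − 1000 = 988.433 − 1000 = -11.57‰

-11.6‰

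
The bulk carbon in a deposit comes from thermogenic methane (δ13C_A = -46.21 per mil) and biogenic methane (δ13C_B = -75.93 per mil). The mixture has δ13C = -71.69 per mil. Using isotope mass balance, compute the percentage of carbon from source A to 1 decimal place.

14.3%

δ_mix = f_A·δ_A + (1 − f_A)·δ_B  ⇒  f_A = (δ_mix − δ_B)/(δ_A − δ_B)
f_A = (-71.69 − (-75.93)) / (-46.21 − (-75.93))
f_A = 4.24 / 29.72 = 0.1427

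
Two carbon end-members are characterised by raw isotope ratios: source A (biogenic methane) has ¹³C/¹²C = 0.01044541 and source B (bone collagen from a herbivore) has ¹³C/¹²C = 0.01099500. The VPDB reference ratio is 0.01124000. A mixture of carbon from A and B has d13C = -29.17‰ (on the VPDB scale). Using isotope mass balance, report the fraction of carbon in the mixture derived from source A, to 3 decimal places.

0.151

δ_A = (0.01044541/0.01124000 − 1)×1000 = (0.929307 − 1)×1000 = -70.693‰
δ_B = (0.01099500/0.01124000 − 1)×1000 = (0.978203 − 1)×1000 = -21.797‰
f_A = (δ_mix − δ_B)/(δ_A − δ_B) = (-29.17 − (-21.797))/(-70.693 − (-21.797))
f_A = -7.373 / -48.896 = 0.1508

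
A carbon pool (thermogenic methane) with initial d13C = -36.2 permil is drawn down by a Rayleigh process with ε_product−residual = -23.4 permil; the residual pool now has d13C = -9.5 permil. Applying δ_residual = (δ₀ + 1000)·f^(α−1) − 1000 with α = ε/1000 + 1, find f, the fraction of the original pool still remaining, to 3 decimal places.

α − 1 = ε/1000 = -0.0234
(δ_res + 1000)/(δ₀ + 1000) = (-9.5 + 1000)/(-36.2 + 1000) = 990.5/963.8 = 1.027703
f = 1.027703^(1/-0.0234) = exp(ln(1.027703)/-0.0234) = exp(0.02733/-0.0234)
f = exp(-1.1678) = 0.3111

0.311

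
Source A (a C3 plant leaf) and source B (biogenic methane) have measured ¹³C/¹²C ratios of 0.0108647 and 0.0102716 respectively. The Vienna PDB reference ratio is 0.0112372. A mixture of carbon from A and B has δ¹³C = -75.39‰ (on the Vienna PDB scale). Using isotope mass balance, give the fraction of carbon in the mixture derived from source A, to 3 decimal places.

δ_A = (0.0108647/0.0112372 − 1)×1000 = (0.966851 − 1)×1000 = -33.149‰
δ_B = (0.0102716/0.0112372 − 1)×1000 = (0.914071 − 1)×1000 = -85.929‰
f_A = (δ_mix − δ_B)/(δ_A − δ_B) = (-75.39 − (-85.929))/(-33.149 − (-85.929))
f_A = 10.539 / 52.780 = 0.1997

0.200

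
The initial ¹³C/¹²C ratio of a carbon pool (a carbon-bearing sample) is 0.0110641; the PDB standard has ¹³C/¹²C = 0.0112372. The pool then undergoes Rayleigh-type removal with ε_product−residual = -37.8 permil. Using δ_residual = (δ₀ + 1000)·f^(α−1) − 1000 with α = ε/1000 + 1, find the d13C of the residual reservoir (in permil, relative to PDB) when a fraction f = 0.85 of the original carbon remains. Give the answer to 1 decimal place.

-9.3 permil

δ₀ = (0.0110641/0.0112372 − 1)×1000 = (0.984596 − 1)×1000 = -15.404 permil
α − 1 = ε/1000 = -0.0378
f^(α−1) = 0.85^(-0.0378) = 1.006162
δ_res = (-15.404 + 1000) × 1.006162 − 1000 = 990.663 − 1000 = -9.34 permil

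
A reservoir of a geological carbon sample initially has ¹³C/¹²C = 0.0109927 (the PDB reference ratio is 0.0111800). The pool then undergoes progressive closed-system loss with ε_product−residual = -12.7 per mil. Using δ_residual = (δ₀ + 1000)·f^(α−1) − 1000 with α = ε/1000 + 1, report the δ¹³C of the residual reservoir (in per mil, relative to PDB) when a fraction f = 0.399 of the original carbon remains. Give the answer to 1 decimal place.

-5.2 per mil

δ₀ = (0.0109927/0.0111800 − 1)×1000 = (0.983247 − 1)×1000 = -16.753 per mil
α − 1 = ε/1000 = -0.0127
f^(α−1) = 0.399^(-0.0127) = 1.011737
δ_res = (-16.753 + 1000) × 1.011737 − 1000 = 994.787 − 1000 = -5.21 per mil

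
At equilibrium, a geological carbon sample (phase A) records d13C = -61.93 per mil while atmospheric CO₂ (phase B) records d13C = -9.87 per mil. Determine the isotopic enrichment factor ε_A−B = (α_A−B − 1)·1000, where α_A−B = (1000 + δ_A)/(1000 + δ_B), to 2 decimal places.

α_A−B = (1000 + -61.93) / (1000 + -9.87) = 938.07 / 990.13 = 0.947421
ε_A−B = (0.947421 − 1) × 1000 = -52.579 per mil
(The approximation ε ≈ δ_A − δ_B would give -52.06 per mil.)

-52.58 per mil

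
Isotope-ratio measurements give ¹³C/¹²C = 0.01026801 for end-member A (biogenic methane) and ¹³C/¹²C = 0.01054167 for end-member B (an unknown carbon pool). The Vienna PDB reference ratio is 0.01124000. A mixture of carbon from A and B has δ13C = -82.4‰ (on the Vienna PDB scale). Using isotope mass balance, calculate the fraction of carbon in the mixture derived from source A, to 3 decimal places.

0.833

δ_A = (0.01026801/0.01124000 − 1)×1000 = (0.913524 − 1)×1000 = -86.476‰
δ_B = (0.01054167/0.01124000 − 1)×1000 = (0.937871 − 1)×1000 = -62.129‰
f_A = (δ_mix − δ_B)/(δ_A − δ_B) = (-82.4 − (-62.129))/(-86.476 − (-62.129))
f_A = -20.271 / -24.347 = 0.8326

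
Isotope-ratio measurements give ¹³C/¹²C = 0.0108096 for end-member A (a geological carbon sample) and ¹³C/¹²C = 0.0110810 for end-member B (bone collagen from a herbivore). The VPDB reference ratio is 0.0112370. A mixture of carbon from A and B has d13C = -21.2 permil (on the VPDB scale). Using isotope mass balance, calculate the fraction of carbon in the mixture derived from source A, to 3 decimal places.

δ_A = (0.0108096/0.0112370 − 1)×1000 = (0.961965 − 1)×1000 = -38.035 permil
δ_B = (0.0110810/0.0112370 − 1)×1000 = (0.986117 − 1)×1000 = -13.883 permil
f_A = (δ_mix − δ_B)/(δ_A − δ_B) = (-21.2 − (-13.883))/(-38.035 − (-13.883))
f_A = -7.317 / -24.152 = 0.3030

0.303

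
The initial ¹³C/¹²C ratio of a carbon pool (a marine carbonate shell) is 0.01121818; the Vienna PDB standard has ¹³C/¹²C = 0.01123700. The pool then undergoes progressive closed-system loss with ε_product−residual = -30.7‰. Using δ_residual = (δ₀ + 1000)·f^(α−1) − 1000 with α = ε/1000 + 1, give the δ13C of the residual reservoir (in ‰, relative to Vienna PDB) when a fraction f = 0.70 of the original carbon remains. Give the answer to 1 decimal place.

9.3‰

δ₀ = (0.01121818/0.01123700 − 1)×1000 = (0.998325 − 1)×1000 = -1.675‰
α − 1 = ε/1000 = -0.0307
f^(α−1) = 0.70^(-0.0307) = 1.011010
δ_res = (-1.675 + 1000) × 1.011010 − 1000 = 1009.317 − 1000 = 9.32‰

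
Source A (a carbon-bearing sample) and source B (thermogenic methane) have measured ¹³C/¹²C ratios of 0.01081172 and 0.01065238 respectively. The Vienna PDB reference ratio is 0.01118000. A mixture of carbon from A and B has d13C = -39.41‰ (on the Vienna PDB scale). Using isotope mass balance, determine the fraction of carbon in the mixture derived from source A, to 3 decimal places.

δ_A = (0.01081172/0.01118000 − 1)×1000 = (0.967059 − 1)×1000 = -32.941‰
δ_B = (0.01065238/0.01118000 − 1)×1000 = (0.952807 − 1)×1000 = -47.193‰
f_A = (δ_mix − δ_B)/(δ_A − δ_B) = (-39.41 − (-47.193))/(-32.941 − (-47.193))
f_A = 7.783 / 14.252 = 0.5461

0.546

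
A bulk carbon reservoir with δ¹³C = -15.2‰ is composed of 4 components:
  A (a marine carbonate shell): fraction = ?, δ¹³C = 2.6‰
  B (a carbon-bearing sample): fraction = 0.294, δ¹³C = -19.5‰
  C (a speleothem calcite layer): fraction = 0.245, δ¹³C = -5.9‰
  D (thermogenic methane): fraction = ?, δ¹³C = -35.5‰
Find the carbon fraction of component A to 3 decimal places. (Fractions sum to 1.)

0.219

Let f_A and f_D be the unknown fractions; fractions sum to 1 so f_A + f_D = 0.461.
Mass balance: Σ fᵢ·δᵢ = δ_bulk ⇒ f_A·(2.6) + f_D·(-35.5) = -15.2 − (-7.178) = -8.021
Substitute f_D = 0.461 − f_A:
f_A·(2.6 − -35.5) = -8.021 − 0.461×(-35.5) = 8.344
f_A = 8.344 / 38.1 = 0.2190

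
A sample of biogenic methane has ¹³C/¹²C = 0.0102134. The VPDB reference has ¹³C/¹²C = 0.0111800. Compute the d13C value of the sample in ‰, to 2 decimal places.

-86.46‰

d13C = (R_sample / R_standard − 1) × 1000
R_sample / R_standard = 0.0102134 / 0.0111800 = 0.913542
d13C = (0.913542 − 1) × 1000 = -86.458‰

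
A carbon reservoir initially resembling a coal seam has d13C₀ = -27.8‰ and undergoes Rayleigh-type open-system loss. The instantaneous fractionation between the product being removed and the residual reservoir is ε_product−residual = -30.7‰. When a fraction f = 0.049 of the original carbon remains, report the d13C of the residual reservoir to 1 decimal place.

Rayleigh residual: δ_res = (δ₀ + 1000)·f^(α−1) − 1000
α = ε/1000 + 1 = 0.96930, so α − 1 = -0.03070
f^(α−1) = 0.049^(-0.03070) = 1.097011
δ_res = (-27.8 + 1000) × 1.097011 − 1000 = 1066.514 − 1000 = 66.51‰

66.5‰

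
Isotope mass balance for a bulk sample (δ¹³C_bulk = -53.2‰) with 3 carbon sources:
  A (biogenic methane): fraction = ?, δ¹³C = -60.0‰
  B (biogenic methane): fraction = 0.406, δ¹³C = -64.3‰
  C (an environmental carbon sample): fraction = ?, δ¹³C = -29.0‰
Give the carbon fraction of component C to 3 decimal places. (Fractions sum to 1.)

Let f_C and f_A be the unknown fractions; fractions sum to 1 so f_C + f_A = 0.594.
Mass balance: Σ fᵢ·δᵢ = δ_bulk ⇒ f_C·(-29.0) + f_A·(-60.0) = -53.2 − (-26.106) = -27.094
Substitute f_A = 0.594 − f_C:
f_C·(-29.0 − -60.0) = -27.094 − 0.594×(-60.0) = 8.546
f_C = 8.546 / 31.0 = 0.2757

0.276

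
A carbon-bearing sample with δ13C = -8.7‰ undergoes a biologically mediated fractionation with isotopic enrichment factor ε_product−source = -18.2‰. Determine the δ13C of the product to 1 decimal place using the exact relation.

-26.7‰

To first order, δ_product ≈ δ_source + ε = -26.9‰.
Exactly, δ_product = (δ_source + 1000)·(ε/1000 + 1) − 1000.
δ_product = (-8.7 + 1000) × (-18.2/1000 + 1) − 1000
δ_product = -26.74‰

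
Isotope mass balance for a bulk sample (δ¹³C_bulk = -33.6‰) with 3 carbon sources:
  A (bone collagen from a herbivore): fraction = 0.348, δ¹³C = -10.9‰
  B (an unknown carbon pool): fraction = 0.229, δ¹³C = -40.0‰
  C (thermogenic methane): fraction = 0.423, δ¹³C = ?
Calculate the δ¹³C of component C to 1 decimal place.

-48.8‰

Isotope mass balance: δ_bulk = Σ fᵢ·δᵢ.
-33.6 = 0.348×(-10.9) + 0.229×(-40.0) + 0.423×δ_C
0.423·δ_C = -33.6 − (-12.953) = -20.647
δ_C = -20.647 / 0.423 = -48.81‰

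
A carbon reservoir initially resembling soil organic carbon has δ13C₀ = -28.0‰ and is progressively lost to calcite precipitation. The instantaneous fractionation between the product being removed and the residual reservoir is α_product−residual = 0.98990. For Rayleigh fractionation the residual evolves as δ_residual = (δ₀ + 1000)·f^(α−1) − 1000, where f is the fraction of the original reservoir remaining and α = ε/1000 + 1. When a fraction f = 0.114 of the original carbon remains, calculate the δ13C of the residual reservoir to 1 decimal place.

-6.4‰

Rayleigh residual: δ_res = (δ₀ + 1000)·f^(α−1) − 1000
α − 1 = -0.01010
f^(α−1) = 0.114^(-0.01010) = 1.022175
δ_res = (-28.0 + 1000) × 1.022175 − 1000 = 993.554 − 1000 = -6.45‰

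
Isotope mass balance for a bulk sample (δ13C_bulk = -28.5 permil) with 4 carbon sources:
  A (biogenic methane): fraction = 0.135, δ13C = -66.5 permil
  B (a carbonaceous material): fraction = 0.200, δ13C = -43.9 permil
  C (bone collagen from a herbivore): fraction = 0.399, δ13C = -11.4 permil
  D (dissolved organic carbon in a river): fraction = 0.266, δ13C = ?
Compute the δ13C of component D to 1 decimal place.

-23.3 permil

Isotope mass balance: δ_bulk = Σ fᵢ·δᵢ.
-28.5 = 0.135×(-66.5) + 0.200×(-43.9) + 0.399×(-11.4) + 0.266×δ_D
0.266·δ_D = -28.5 − (-22.306) = -6.194
δ_D = -6.194 / 0.266 = -23.29 permil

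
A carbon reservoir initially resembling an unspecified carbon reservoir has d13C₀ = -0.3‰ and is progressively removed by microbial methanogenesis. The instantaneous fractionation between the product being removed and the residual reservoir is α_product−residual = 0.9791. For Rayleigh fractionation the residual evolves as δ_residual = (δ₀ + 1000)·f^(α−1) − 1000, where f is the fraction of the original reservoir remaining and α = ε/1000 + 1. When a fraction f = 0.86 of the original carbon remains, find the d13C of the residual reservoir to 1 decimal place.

2.9‰

Rayleigh residual: δ_res = (δ₀ + 1000)·f^(α−1) − 1000
α − 1 = -0.02090
f^(α−1) = 0.86^(-0.02090) = 1.003157
δ_res = (-0.3 + 1000) × 1.003157 − 1000 = 1002.856 − 1000 = 2.86‰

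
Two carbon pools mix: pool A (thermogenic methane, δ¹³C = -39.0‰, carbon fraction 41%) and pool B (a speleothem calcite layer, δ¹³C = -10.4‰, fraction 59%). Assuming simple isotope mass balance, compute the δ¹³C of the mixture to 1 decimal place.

δ_mix = f_A·δ_A + f_B·δ_B
δ_mix = 0.41 × (-39.0) + 0.59 × (-10.4)
δ_mix = -15.99 + -6.14 = -22.13‰

-22.1‰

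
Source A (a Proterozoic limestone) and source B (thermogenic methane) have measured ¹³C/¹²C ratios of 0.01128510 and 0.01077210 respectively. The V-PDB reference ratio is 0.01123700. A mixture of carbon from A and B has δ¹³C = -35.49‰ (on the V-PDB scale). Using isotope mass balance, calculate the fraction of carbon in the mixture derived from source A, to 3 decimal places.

0.129

δ_A = (0.01128510/0.01123700 − 1)×1000 = (1.004281 − 1)×1000 = 4.281‰
δ_B = (0.01077210/0.01123700 − 1)×1000 = (0.958628 − 1)×1000 = -41.372‰
f_A = (δ_mix − δ_B)/(δ_A − δ_B) = (-35.49 − (-41.372))/(4.281 − (-41.372))
f_A = 5.882 / 45.653 = 0.1288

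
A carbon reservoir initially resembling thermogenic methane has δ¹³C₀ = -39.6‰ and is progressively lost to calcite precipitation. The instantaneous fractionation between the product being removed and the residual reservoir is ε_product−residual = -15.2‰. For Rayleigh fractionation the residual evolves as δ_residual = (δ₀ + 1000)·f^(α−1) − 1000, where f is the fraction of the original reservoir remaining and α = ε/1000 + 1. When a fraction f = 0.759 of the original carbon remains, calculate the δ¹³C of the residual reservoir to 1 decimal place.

Rayleigh residual: δ_res = (δ₀ + 1000)·f^(α−1) − 1000
α = ε/1000 + 1 = 0.98480, so α − 1 = -0.01520
f^(α−1) = 0.759^(-0.01520) = 1.004200
δ_res = (-39.6 + 1000) × 1.004200 − 1000 = 964.434 − 1000 = -35.57‰

-35.6‰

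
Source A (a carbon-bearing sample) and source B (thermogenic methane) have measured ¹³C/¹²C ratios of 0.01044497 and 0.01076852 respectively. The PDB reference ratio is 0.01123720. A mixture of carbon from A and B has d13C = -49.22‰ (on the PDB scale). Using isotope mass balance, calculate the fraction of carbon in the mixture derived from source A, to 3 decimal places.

δ_A = (0.01044497/0.01123720 − 1)×1000 = (0.929499 − 1)×1000 = -70.501‰
δ_B = (0.01076852/0.01123720 − 1)×1000 = (0.958292 − 1)×1000 = -41.708‰
f_A = (δ_mix − δ_B)/(δ_A − δ_B) = (-49.22 − (-41.708))/(-70.501 − (-41.708))
f_A = -7.512 / -28.793 = 0.2609

0.261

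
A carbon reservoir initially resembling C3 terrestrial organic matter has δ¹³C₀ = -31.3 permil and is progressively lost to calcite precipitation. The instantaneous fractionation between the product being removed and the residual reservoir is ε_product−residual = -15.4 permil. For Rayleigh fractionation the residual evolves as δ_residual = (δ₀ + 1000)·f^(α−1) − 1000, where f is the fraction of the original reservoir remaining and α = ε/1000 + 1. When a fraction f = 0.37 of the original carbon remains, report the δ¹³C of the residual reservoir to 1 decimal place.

Rayleigh residual: δ_res = (δ₀ + 1000)·f^(α−1) − 1000
α = ε/1000 + 1 = 0.98460, so α − 1 = -0.01540
f^(α−1) = 0.37^(-0.01540) = 1.015429
δ_res = (-31.3 + 1000) × 1.015429 − 1000 = 983.646 − 1000 = -16.35 permil

-16.4 permil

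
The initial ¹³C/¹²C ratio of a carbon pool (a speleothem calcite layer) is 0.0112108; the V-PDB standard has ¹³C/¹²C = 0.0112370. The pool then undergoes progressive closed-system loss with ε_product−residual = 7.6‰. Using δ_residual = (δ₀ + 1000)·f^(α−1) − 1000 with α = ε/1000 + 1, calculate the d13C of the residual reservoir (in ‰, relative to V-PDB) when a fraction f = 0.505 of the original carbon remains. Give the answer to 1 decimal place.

-7.5‰

δ₀ = (0.0112108/0.0112370 − 1)×1000 = (0.997668 − 1)×1000 = -2.332‰
α − 1 = ε/1000 = 0.0076
f^(α−1) = 0.505^(0.0076) = 0.994821
δ_res = (-2.332 + 1000) × 0.994821 − 1000 = 992.502 − 1000 = -7.50‰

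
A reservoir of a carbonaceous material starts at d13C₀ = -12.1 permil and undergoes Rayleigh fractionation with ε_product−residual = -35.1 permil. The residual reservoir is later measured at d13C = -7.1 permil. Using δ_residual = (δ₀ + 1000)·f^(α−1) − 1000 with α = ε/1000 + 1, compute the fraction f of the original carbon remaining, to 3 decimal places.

α − 1 = ε/1000 = -0.0351
(δ_res + 1000)/(δ₀ + 1000) = (-7.1 + 1000)/(-12.1 + 1000) = 992.9/987.9 = 1.005061
f = 1.005061^(1/-0.0351) = exp(ln(1.005061)/-0.0351) = exp(0.00505/-0.0351)
f = exp(-0.1438) = 0.8660

0.866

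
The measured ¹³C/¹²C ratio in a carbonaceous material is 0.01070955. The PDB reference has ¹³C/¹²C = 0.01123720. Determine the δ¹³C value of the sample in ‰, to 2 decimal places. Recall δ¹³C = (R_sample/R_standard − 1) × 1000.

-46.96‰

δ¹³C = (R_sample / R_standard − 1) × 1000
R_sample / R_standard = 0.01070955 / 0.01123720 = 0.953044
δ¹³C = (0.953044 − 1) × 1000 = -46.956‰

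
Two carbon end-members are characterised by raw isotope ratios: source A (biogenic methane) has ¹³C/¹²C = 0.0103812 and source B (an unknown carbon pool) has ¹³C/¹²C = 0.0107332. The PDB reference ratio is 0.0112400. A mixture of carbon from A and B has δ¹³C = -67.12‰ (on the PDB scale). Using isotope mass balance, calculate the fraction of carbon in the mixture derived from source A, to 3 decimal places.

0.703

δ_A = (0.0103812/0.0112400 − 1)×1000 = (0.923594 − 1)×1000 = -76.406‰
δ_B = (0.0107332/0.0112400 − 1)×1000 = (0.954911 − 1)×1000 = -45.089‰
f_A = (δ_mix − δ_B)/(δ_A − δ_B) = (-67.12 − (-45.089))/(-76.406 − (-45.089))
f_A = -22.031 / -31.317 = 0.7035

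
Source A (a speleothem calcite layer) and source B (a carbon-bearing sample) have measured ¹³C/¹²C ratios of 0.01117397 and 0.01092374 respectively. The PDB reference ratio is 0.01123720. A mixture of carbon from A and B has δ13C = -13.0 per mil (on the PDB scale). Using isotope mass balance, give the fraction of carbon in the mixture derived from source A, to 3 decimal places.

δ_A = (0.01117397/0.01123720 − 1)×1000 = (0.994373 − 1)×1000 = -5.627 per mil
δ_B = (0.01092374/0.01123720 − 1)×1000 = (0.972105 − 1)×1000 = -27.895 per mil
f_A = (δ_mix − δ_B)/(δ_A − δ_B) = (-13.0 − (-27.895))/(-5.627 − (-27.895))
f_A = 14.895 / 22.268 = 0.6689

0.669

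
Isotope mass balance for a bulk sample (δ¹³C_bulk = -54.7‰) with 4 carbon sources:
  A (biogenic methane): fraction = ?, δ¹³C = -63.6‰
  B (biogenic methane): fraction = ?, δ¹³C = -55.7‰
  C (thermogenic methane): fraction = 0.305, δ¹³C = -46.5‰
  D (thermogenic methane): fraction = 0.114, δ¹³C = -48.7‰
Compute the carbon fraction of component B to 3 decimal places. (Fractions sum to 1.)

Let f_B and f_A be the unknown fractions; fractions sum to 1 so f_B + f_A = 0.581.
Mass balance: Σ fᵢ·δᵢ = δ_bulk ⇒ f_B·(-55.7) + f_A·(-63.6) = -54.7 − (-19.734) = -34.966
Substitute f_A = 0.581 − f_B:
f_B·(-55.7 − -63.6) = -34.966 − 0.581×(-63.6) = 1.986
f_B = 1.986 / 7.9 = 0.2514

0.251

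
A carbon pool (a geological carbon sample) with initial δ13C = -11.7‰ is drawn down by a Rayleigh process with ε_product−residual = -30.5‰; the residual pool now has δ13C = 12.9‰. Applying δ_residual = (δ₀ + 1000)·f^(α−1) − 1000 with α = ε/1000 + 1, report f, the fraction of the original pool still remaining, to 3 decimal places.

α − 1 = ε/1000 = -0.0305
(δ_res + 1000)/(δ₀ + 1000) = (12.9 + 1000)/(-11.7 + 1000) = 1012.9/988.3 = 1.024891
f = 1.024891^(1/-0.0305) = exp(ln(1.024891)/-0.0305) = exp(0.02459/-0.0305)
f = exp(-0.8061) = 0.4466

0.447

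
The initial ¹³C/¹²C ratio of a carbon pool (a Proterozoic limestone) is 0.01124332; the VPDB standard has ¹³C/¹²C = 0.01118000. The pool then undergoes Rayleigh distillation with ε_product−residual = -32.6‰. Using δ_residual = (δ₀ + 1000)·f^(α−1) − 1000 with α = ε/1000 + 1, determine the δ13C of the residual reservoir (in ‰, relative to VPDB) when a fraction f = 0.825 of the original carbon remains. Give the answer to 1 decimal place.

12.0‰

δ₀ = (0.01124332/0.01118000 − 1)×1000 = (1.005664 − 1)×1000 = 5.664‰
α − 1 = ε/1000 = -0.0326
f^(α−1) = 0.825^(-0.0326) = 1.006291
δ_res = (5.664 + 1000) × 1.006291 − 1000 = 1011.990 − 1000 = 11.99‰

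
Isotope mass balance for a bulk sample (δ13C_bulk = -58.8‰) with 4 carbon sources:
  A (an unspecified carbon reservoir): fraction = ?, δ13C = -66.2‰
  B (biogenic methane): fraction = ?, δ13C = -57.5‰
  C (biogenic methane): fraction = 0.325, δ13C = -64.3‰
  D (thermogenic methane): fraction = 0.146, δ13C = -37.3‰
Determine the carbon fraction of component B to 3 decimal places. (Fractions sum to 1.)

Let f_B and f_A be the unknown fractions; fractions sum to 1 so f_B + f_A = 0.529.
Mass balance: Σ fᵢ·δᵢ = δ_bulk ⇒ f_B·(-57.5) + f_A·(-66.2) = -58.8 − (-26.343) = -32.457
Substitute f_A = 0.529 − f_B:
f_B·(-57.5 − -66.2) = -32.457 − 0.529×(-66.2) = 2.563
f_B = 2.563 / 8.7 = 0.2946

0.295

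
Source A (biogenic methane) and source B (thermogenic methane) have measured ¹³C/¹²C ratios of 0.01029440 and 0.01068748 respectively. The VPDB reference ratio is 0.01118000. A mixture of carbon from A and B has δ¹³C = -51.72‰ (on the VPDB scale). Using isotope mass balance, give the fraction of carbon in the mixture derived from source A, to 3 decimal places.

δ_A = (0.01029440/0.01118000 − 1)×1000 = (0.920787 − 1)×1000 = -79.213‰
δ_B = (0.01068748/0.01118000 − 1)×1000 = (0.955946 − 1)×1000 = -44.054‰
f_A = (δ_mix − δ_B)/(δ_A − δ_B) = (-51.72 − (-44.054))/(-79.213 − (-44.054))
f_A = -7.666 / -35.159 = 0.2180

0.218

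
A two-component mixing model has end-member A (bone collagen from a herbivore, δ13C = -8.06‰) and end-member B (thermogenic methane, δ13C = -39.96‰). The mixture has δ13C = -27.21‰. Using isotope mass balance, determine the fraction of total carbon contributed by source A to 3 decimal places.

δ_mix = f_A·δ_A + (1 − f_A)·δ_B  ⇒  f_A = (δ_mix − δ_B)/(δ_A − δ_B)
f_A = (-27.21 − (-39.96)) / (-8.06 − (-39.96))
f_A = 12.75 / 31.90 = 0.3997

0.400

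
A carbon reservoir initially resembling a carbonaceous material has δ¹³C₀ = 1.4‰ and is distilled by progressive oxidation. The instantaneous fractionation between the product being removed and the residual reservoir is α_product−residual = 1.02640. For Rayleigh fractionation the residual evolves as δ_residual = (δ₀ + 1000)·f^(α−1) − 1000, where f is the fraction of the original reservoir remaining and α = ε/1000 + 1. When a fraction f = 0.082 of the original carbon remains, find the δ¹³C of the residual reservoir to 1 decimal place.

Rayleigh residual: δ_res = (δ₀ + 1000)·f^(α−1) − 1000
α − 1 = 0.02640
f^(α−1) = 0.082^(0.02640) = 0.936105
δ_res = (1.4 + 1000) × 0.936105 − 1000 = 937.416 − 1000 = -62.58‰

-62.6‰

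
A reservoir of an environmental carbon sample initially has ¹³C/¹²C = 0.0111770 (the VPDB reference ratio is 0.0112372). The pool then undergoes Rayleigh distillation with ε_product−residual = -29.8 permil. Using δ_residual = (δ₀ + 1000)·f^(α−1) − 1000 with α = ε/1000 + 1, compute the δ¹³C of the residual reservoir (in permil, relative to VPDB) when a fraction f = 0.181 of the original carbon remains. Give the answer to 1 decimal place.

46.6 permil

δ₀ = (0.0111770/0.0112372 − 1)×1000 = (0.994643 − 1)×1000 = -5.357 permil
α − 1 = ε/1000 = -0.0298
f^(α−1) = 0.181^(-0.0298) = 1.052255
δ_res = (-5.357 + 1000) × 1.052255 − 1000 = 1046.618 − 1000 = 46.62 permil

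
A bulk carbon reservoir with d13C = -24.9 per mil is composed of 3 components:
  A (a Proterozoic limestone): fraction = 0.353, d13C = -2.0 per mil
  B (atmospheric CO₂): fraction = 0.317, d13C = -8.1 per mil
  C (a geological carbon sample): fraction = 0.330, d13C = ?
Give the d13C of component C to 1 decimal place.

Isotope mass balance: δ_bulk = Σ fᵢ·δᵢ.
-24.9 = 0.353×(-2.0) + 0.317×(-8.1) + 0.330×δ_C
0.330·δ_C = -24.9 − (-3.274) = -21.626
δ_C = -21.626 / 0.330 = -65.53 per mil

-65.5 per mil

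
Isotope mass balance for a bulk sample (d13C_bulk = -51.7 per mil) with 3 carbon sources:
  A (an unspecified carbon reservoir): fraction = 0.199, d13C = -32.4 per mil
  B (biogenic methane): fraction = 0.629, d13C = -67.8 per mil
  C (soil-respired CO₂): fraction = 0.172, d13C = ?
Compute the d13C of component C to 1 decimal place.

Isotope mass balance: δ_bulk = Σ fᵢ·δᵢ.
-51.7 = 0.199×(-32.4) + 0.629×(-67.8) + 0.172×δ_C
0.172·δ_C = -51.7 − (-49.094) = -2.606
δ_C = -2.606 / 0.172 = -15.15 per mil

-15.2 per mil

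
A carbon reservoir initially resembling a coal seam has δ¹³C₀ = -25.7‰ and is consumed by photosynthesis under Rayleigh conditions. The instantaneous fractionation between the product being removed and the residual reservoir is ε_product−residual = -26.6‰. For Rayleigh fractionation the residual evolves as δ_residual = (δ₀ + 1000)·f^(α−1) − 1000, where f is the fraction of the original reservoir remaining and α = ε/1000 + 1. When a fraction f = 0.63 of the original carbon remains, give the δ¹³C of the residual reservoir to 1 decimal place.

Rayleigh residual: δ_res = (δ₀ + 1000)·f^(α−1) − 1000
α = ε/1000 + 1 = 0.97340, so α − 1 = -0.02660
f^(α−1) = 0.63^(-0.02660) = 1.012366
δ_res = (-25.7 + 1000) × 1.012366 − 1000 = 986.348 − 1000 = -13.65‰

-13.7‰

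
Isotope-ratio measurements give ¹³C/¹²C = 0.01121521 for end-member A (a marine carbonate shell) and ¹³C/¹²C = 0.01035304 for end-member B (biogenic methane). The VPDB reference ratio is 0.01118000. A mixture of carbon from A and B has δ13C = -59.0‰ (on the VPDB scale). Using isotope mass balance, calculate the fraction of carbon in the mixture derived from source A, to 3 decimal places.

δ_A = (0.01121521/0.01118000 − 1)×1000 = (1.003149 − 1)×1000 = 3.149‰
δ_B = (0.01035304/0.01118000 − 1)×1000 = (0.926032 − 1)×1000 = -73.968‰
f_A = (δ_mix − δ_B)/(δ_A − δ_B) = (-59.0 − (-73.968))/(3.149 − (-73.968))
f_A = 14.968 / 77.117 = 0.1941

0.194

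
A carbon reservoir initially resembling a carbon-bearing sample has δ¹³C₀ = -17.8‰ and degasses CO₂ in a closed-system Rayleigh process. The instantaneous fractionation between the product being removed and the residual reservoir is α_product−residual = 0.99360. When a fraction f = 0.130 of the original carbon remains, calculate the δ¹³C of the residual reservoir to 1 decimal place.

Rayleigh residual: δ_res = (δ₀ + 1000)·f^(α−1) − 1000
α − 1 = -0.00640
f^(α−1) = 0.130^(-0.00640) = 1.013143
δ_res = (-17.8 + 1000) × 1.013143 − 1000 = 995.109 − 1000 = -4.89‰

-4.9‰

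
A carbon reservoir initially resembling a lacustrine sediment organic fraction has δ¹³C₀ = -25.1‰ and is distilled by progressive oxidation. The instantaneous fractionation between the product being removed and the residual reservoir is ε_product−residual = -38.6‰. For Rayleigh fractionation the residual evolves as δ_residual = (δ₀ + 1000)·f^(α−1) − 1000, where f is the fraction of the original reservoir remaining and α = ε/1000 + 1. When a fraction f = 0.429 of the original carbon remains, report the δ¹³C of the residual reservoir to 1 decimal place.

7.3‰

Rayleigh residual: δ_res = (δ₀ + 1000)·f^(α−1) − 1000
α = ε/1000 + 1 = 0.96140, so α − 1 = -0.03860
f^(α−1) = 0.429^(-0.03860) = 1.033207
δ_res = (-25.1 + 1000) × 1.033207 − 1000 = 1007.273 − 1000 = 7.27‰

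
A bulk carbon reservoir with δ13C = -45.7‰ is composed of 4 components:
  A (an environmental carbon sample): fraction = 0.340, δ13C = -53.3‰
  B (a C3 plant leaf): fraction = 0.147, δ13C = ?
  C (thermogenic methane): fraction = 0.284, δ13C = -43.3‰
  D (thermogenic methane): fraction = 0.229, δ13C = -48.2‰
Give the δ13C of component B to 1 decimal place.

-28.9‰

Isotope mass balance: δ_bulk = Σ fᵢ·δᵢ.
-45.7 = 0.340×(-53.3) + 0.147×δ_B + 0.284×(-43.3) + 0.229×(-48.2)
0.147·δ_B = -45.7 − (-41.457) = -4.243
δ_B = -4.243 / 0.147 = -28.86‰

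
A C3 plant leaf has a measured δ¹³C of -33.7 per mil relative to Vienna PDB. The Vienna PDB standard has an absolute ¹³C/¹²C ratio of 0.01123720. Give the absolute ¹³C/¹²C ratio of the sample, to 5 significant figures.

R_sample = R_standard × (δ¹³C/1000 + 1)
R_sample = 0.01123720 × (-33.7/1000 + 1) = 0.01123720 × 0.966300
R_sample = 0.0108585

0.010859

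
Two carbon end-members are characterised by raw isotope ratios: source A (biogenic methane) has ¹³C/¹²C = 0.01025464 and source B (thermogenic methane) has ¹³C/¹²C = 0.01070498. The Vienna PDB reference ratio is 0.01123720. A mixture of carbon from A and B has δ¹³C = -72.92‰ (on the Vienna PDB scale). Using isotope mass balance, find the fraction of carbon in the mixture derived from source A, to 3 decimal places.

0.638

δ_A = (0.01025464/0.01123720 − 1)×1000 = (0.912562 − 1)×1000 = -87.438‰
δ_B = (0.01070498/0.01123720 − 1)×1000 = (0.952638 − 1)×1000 = -47.362‰
f_A = (δ_mix − δ_B)/(δ_A − δ_B) = (-72.92 − (-47.362))/(-87.438 − (-47.362))
f_A = -25.558 / -40.076 = 0.6377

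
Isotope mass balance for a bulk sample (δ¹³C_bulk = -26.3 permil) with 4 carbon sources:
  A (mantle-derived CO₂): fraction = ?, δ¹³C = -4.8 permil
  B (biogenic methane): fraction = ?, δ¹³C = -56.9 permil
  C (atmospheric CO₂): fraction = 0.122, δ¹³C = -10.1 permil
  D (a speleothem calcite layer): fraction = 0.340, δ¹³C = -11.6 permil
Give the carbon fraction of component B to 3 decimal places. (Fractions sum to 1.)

Let f_B and f_A be the unknown fractions; fractions sum to 1 so f_B + f_A = 0.538.
Mass balance: Σ fᵢ·δᵢ = δ_bulk ⇒ f_B·(-56.9) + f_A·(-4.8) = -26.3 − (-5.176) = -21.124
Substitute f_A = 0.538 − f_B:
f_B·(-56.9 − -4.8) = -21.124 − 0.538×(-4.8) = -18.541
f_B = -18.541 / -52.1 = 0.3559

0.356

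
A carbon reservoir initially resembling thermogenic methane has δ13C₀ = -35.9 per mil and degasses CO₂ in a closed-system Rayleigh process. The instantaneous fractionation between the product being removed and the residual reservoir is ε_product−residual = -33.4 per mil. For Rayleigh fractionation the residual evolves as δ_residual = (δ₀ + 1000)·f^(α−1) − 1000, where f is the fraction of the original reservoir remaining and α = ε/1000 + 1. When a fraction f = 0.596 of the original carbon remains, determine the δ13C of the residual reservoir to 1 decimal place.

-19.1 per mil

Rayleigh residual: δ_res = (δ₀ + 1000)·f^(α−1) − 1000
α = ε/1000 + 1 = 0.96660, so α − 1 = -0.03340
f^(α−1) = 0.596^(-0.03340) = 1.017435
δ_res = (-35.9 + 1000) × 1.017435 − 1000 = 980.909 − 1000 = -19.09 per mil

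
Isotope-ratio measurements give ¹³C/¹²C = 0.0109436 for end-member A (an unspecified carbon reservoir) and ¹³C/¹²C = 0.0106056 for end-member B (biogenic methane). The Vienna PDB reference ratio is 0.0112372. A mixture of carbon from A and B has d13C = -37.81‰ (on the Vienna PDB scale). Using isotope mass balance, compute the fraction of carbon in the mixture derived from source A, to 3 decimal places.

δ_A = (0.0109436/0.0112372 − 1)×1000 = (0.973872 − 1)×1000 = -26.128‰
δ_B = (0.0106056/0.0112372 − 1)×1000 = (0.943794 − 1)×1000 = -56.206‰
f_A = (δ_mix − δ_B)/(δ_A − δ_B) = (-37.81 − (-56.206))/(-26.128 − (-56.206))
f_A = 18.396 / 30.079 = 0.6116

0.612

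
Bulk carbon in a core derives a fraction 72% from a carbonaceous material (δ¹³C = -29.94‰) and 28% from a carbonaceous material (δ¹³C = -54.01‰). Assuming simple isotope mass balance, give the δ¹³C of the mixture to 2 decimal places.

-36.68‰

δ_mix = f_A·δ_A + f_B·δ_B
δ_mix = 0.72 × (-29.94) + 0.28 × (-54.01)
δ_mix = -21.557 + -15.123 = -36.680‰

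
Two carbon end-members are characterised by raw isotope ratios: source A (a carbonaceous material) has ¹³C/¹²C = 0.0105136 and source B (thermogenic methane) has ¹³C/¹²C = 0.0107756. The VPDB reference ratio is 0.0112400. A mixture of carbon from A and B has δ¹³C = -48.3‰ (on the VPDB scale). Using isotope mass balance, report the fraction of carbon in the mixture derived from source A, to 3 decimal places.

δ_A = (0.0105136/0.0112400 − 1)×1000 = (0.935374 − 1)×1000 = -64.626‰
δ_B = (0.0107756/0.0112400 − 1)×1000 = (0.958683 − 1)×1000 = -41.317‰
f_A = (δ_mix − δ_B)/(δ_A − δ_B) = (-48.3 − (-41.317))/(-64.626 − (-41.317))
f_A = -6.983 / -23.310 = 0.2996

0.300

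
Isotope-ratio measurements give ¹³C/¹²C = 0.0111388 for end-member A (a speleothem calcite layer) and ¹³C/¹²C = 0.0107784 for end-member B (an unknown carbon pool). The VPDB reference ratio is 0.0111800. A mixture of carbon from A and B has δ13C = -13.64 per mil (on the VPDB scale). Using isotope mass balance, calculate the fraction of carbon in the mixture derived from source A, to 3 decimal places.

δ_A = (0.0111388/0.0111800 − 1)×1000 = (0.996315 − 1)×1000 = -3.685 per mil
δ_B = (0.0107784/0.0111800 − 1)×1000 = (0.964079 − 1)×1000 = -35.921 per mil
f_A = (δ_mix − δ_B)/(δ_A − δ_B) = (-13.64 − (-35.921))/(-3.685 − (-35.921))
f_A = 22.281 / 32.236 = 0.6912

0.691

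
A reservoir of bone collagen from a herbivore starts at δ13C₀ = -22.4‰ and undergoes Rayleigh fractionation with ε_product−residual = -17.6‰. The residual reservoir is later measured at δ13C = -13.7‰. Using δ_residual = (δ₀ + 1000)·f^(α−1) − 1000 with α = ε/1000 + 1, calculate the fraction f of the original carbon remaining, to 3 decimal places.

0.604

α − 1 = ε/1000 = -0.0176
(δ_res + 1000)/(δ₀ + 1000) = (-13.7 + 1000)/(-22.4 + 1000) = 986.3/977.6 = 1.008899
f = 1.008899^(1/-0.0176) = exp(ln(1.008899)/-0.0176) = exp(0.00886/-0.0176)
f = exp(-0.5034) = 0.6045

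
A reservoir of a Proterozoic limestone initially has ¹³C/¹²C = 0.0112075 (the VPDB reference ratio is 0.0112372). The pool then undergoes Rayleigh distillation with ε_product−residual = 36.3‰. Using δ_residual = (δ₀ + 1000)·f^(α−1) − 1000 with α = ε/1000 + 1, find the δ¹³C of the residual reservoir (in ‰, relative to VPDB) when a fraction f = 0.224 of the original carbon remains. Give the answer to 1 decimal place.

δ₀ = (0.0112075/0.0112372 − 1)×1000 = (0.997357 − 1)×1000 = -2.643‰
α − 1 = ε/1000 = 0.0363
f^(α−1) = 0.224^(0.0363) = 0.947140
δ_res = (-2.643 + 1000) × 0.947140 − 1000 = 944.636 − 1000 = -55.36‰

-55.4‰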